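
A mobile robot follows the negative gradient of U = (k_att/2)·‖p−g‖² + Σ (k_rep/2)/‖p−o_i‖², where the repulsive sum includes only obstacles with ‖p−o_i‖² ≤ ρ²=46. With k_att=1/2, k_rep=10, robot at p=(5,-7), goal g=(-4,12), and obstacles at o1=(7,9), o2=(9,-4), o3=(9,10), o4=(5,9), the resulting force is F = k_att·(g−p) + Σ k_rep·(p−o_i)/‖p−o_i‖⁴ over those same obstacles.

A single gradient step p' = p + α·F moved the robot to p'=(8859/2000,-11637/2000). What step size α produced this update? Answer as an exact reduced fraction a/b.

F_att = 1/2·(g−p) = 1/2·(-9,19) = (-4.5000,9.5000)
o1: d²=260 > ρ²=46 → inactive
o2: d²=25 ≤ ρ²=46; F_rep = 10·(-4,-3)/25² = (-0.0640,-0.0480)
o3: d²=305 > ρ²=46 → inactive
o4: d²=256 > ρ²=46 → inactive
F = F_att + ΣF_rep = (-4.5640,9.4520)
Δp = p'−p = (-0.5705,1.1815); α = Δx/Fx = (-1141/2000) / (-1141/250) = 1/8
check: Δy/Fy = (2363/2000) / (2363/250) = 1/8 ✓

α = 1/8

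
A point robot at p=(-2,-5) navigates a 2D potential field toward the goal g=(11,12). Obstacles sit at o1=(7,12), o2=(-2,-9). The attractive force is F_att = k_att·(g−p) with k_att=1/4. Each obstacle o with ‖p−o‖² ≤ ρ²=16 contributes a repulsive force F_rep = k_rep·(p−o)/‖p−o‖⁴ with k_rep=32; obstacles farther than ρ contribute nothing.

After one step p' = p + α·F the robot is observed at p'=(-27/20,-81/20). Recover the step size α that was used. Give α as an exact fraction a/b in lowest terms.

α = 1/5

F_att = 1/4·(g−p) = 1/4·(13,17) = (3.2500,4.2500)
o1: d²=370 > ρ²=16 → inactive
o2: d²=16 ≤ ρ²=16; F_rep = 32·(0,4)/16² = (0.0000,0.5000)
F = F_att + ΣF_rep = (3.2500,4.7500)
Δp = p'−p = (0.6500,0.9500); α = Δx/Fx = (13/20) / (13/4) = 1/5
check: Δy/Fy = (19/20) / (19/4) = 1/5 ✓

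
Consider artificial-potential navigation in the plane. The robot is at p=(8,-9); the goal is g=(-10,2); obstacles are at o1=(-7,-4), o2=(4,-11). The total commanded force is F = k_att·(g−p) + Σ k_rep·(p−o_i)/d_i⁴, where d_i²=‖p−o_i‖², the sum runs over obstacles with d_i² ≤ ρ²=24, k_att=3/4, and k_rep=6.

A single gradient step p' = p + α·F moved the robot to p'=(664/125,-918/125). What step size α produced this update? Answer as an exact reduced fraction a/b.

α = 1/5

F_att = 3/4·(g−p) = 3/4·(-18,11) = (-13.5000,8.2500)
o1: d²=250 > ρ²=24 → inactive
o2: d²=20 ≤ ρ²=24; F_rep = 6·(4,2)/20² = (0.0600,0.0300)
F = F_att + ΣF_rep = (-13.4400,8.2800)
Δp = p'−p = (-2.6880,1.6560); α = Δx/Fx = (-336/125) / (-336/25) = 1/5
check: Δy/Fy = (207/125) / (207/25) = 1/5 ✓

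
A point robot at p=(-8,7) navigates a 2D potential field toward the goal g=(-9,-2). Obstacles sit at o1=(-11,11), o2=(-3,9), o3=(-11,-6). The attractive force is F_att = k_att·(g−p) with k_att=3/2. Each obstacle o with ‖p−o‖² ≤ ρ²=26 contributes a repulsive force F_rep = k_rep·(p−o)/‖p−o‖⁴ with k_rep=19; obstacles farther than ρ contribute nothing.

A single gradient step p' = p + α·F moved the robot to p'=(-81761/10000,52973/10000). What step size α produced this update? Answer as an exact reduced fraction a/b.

F_att = 3/2·(g−p) = 3/2·(-1,-9) = (-1.5000,-13.5000)
o1: d²=25 ≤ ρ²=26; F_rep = 19·(3,-4)/25² = (0.0912,-0.1216)
o2: d²=29 > ρ²=26 → inactive
o3: d²=178 > ρ²=26 → inactive
F = F_att + ΣF_rep = (-1.4088,-13.6216)
Δp = p'−p = (-0.1761,-1.7027); α = Δx/Fx = (-1761/10000) / (-1761/1250) = 1/8
check: Δy/Fy = (-17027/10000) / (-17027/1250) = 1/8 ✓

α = 1/8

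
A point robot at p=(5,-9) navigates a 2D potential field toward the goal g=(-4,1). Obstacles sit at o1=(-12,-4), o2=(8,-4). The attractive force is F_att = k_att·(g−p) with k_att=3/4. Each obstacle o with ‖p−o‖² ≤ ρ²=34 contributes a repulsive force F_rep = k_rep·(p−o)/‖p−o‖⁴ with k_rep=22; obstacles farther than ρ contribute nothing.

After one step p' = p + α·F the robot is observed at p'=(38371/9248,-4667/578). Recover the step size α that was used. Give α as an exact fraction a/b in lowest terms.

F_att = 3/4·(g−p) = 3/4·(-9,10) = (-6.7500,7.5000)
o1: d²=314 > ρ²=34 → inactive
o2: d²=34 ≤ ρ²=34; F_rep = 22·(-3,-5)/34² = (-0.0571,-0.0952)
F = F_att + ΣF_rep = (-6.8071,7.4048)
Δp = p'−p = (-0.8509,0.9256); α = Δx/Fx = (-7869/9248) / (-7869/1156) = 1/8
check: Δy/Fy = (535/578) / (2140/289) = 1/8 ✓

α = 1/8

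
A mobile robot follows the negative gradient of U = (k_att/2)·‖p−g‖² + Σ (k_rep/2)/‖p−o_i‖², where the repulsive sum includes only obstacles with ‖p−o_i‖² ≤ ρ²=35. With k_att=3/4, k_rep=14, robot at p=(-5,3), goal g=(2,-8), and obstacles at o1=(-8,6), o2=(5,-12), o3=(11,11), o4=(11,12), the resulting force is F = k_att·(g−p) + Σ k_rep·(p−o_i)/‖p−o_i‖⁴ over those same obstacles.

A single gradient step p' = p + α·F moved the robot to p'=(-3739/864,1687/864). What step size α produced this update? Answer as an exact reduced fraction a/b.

F_att = 3/4·(g−p) = 3/4·(7,-11) = (5.2500,-8.2500)
o1: d²=18 ≤ ρ²=35; F_rep = 14·(3,-3)/18² = (0.1296,-0.1296)
o2: d²=325 > ρ²=35 → inactive
o3: d²=320 > ρ²=35 → inactive
o4: d²=337 > ρ²=35 → inactive
F = F_att + ΣF_rep = (5.3796,-8.3796)
Δp = p'−p = (0.6725,-1.0475); α = Δx/Fx = (581/864) / (581/108) = 1/8
check: Δy/Fy = (-905/864) / (-905/108) = 1/8 ✓

α = 1/8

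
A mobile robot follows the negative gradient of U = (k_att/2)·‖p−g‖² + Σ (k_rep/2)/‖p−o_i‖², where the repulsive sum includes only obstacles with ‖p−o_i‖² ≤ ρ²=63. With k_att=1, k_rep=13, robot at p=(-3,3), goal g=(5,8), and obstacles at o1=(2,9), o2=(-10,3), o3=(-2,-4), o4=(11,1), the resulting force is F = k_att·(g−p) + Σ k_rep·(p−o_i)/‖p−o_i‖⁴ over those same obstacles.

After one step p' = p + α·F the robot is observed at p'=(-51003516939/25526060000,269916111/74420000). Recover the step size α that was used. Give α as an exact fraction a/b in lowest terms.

α = 1/8

F_att = 1·(g−p) = 1·(8,5) = (8.0000,5.0000)
o1: d²=61 ≤ ρ²=63; F_rep = 13·(-5,-6)/61² = (-0.0175,-0.0210)
o2: d²=49 ≤ ρ²=63; F_rep = 13·(7,0)/49² = (0.0379,0.0000)
o3: d²=50 ≤ ρ²=63; F_rep = 13·(-1,7)/50² = (-0.0052,0.0364)
o4: d²=200 > ρ²=63 → inactive
F = F_att + ΣF_rep = (8.0152,5.0154)
Δp = p'−p = (1.0019,0.6269); α = Δx/Fx = (25574663061/25526060000) / (25574663061/3190757500) = 1/8
check: Δy/Fy = (46656111/74420000) / (46656111/9302500) = 1/8 ✓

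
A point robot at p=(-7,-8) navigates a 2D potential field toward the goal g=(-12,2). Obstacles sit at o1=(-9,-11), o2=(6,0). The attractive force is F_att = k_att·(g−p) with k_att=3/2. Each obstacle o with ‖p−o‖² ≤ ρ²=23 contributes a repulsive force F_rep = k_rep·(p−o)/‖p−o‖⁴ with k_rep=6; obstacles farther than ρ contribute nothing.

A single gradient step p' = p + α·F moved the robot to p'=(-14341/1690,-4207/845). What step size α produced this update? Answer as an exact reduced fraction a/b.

F_att = 3/2·(g−p) = 3/2·(-5,10) = (-7.5000,15.0000)
o1: d²=13 ≤ ρ²=23; F_rep = 6·(2,3)/13² = (0.0710,0.1065)
o2: d²=233 > ρ²=23 → inactive
F = F_att + ΣF_rep = (-7.4290,15.1065)
Δp = p'−p = (-1.4858,3.0213); α = Δx/Fx = (-2511/1690) / (-2511/338) = 1/5
check: Δy/Fy = (2553/845) / (2553/169) = 1/5 ✓

α = 1/5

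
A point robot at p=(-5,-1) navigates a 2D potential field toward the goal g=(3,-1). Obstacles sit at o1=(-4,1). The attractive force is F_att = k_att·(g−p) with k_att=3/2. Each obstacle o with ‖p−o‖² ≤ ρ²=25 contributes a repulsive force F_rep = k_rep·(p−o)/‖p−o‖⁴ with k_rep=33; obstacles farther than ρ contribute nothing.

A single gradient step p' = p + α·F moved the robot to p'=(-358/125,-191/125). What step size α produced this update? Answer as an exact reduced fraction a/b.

α = 1/5

F_att = 3/2·(g−p) = 3/2·(8,0) = (12.0000,0.0000)
o1: d²=5 ≤ ρ²=25; F_rep = 33·(-1,-2)/5² = (-1.3200,-2.6400)
F = F_att + ΣF_rep = (10.6800,-2.6400)
Δp = p'−p = (2.1360,-0.5280); α = Δx/Fx = (267/125) / (267/25) = 1/5
check: Δy/Fy = (-66/125) / (-66/25) = 1/5 ✓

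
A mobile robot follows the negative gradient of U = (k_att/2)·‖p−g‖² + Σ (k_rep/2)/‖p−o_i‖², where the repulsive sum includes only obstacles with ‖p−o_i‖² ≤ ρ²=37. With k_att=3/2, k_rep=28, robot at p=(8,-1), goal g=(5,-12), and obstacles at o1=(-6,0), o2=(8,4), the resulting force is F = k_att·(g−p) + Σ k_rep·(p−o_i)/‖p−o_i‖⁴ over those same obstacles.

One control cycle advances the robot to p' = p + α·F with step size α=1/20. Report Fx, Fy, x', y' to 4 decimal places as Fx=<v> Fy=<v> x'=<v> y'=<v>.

F_att = 3/2·(g−p) = 3/2·(-3,-11) = (-4.5000,-16.5000)
o1: d²=197 > ρ²=37 → inactive
o2: d²=25 ≤ ρ²=37; F_rep = 28·(0,-5)/25² = (0.0000,-0.2240)
F = F_att + ΣF_rep = (-4.5000,-16.7240)
p' = p + 1/20·F = (7.7750,-1.8362)

Fx=-4.5000 Fy=-16.7240 x'=7.7750 y'=-1.8362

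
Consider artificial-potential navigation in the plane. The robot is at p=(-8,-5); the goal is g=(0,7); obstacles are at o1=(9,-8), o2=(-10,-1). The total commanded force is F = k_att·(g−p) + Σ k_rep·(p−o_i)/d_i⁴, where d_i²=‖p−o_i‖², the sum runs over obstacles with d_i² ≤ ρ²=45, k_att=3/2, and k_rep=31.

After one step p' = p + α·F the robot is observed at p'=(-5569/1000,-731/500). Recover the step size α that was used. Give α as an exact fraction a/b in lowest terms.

F_att = 3/2·(g−p) = 3/2·(8,12) = (12.0000,18.0000)
o1: d²=298 > ρ²=45 → inactive
o2: d²=20 ≤ ρ²=45; F_rep = 31·(2,-4)/20² = (0.1550,-0.3100)
F = F_att + ΣF_rep = (12.1550,17.6900)
Δp = p'−p = (2.4310,3.5380); α = Δx/Fx = (2431/1000) / (2431/200) = 1/5
check: Δy/Fy = (1769/500) / (1769/100) = 1/5 ✓

α = 1/5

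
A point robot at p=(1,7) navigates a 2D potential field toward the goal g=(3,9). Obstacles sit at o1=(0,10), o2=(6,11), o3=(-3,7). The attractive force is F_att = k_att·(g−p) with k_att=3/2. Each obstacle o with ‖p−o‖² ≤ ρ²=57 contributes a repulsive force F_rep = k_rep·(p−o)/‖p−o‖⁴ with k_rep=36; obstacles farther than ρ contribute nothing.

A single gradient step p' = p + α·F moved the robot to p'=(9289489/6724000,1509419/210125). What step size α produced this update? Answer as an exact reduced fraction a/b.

F_att = 3/2·(g−p) = 3/2·(2,2) = (3.0000,3.0000)
o1: d²=10 ≤ ρ²=57; F_rep = 36·(1,-3)/10² = (0.3600,-1.0800)
o2: d²=41 ≤ ρ²=57; F_rep = 36·(-5,-4)/41² = (-0.1071,-0.0857)
o3: d²=16 ≤ ρ²=57; F_rep = 36·(4,0)/16² = (0.5625,0.0000)
F = F_att + ΣF_rep = (3.8154,1.8343)
Δp = p'−p = (0.3815,0.1834); α = Δx/Fx = (2565489/6724000) / (2565489/672400) = 1/10
check: Δy/Fy = (38544/210125) / (77088/42025) = 1/10 ✓

α = 1/10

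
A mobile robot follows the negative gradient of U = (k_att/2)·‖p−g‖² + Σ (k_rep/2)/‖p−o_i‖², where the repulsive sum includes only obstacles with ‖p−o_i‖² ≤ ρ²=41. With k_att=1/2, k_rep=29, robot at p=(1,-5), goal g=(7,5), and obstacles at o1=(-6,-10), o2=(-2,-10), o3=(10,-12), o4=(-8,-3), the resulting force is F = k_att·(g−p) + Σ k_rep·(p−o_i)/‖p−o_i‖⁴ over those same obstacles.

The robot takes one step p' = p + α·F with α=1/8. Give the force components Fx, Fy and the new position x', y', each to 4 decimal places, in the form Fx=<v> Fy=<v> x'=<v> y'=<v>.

Fx=3.0753 Fy=5.1254 x'=1.3844 y'=-4.3593

F_att = 1/2·(g−p) = 1/2·(6,10) = (3.0000,5.0000)
o1: d²=74 > ρ²=41 → inactive
o2: d²=34 ≤ ρ²=41; F_rep = 29·(3,5)/34² = (0.0753,0.1254)
o3: d²=130 > ρ²=41 → inactive
o4: d²=85 > ρ²=41 → inactive
F = F_att + ΣF_rep = (3.0753,5.1254)
p' = p + 1/8·F = (1.3844,-4.3593)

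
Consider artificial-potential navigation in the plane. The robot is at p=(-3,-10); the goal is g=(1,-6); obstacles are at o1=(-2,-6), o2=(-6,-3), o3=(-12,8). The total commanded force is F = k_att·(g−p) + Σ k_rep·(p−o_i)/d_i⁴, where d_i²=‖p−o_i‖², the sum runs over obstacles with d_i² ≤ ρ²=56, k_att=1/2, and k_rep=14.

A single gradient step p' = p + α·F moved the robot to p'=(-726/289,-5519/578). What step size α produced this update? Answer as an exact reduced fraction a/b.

F_att = 1/2·(g−p) = 1/2·(4,4) = (2.0000,2.0000)
o1: d²=17 ≤ ρ²=56; F_rep = 14·(-1,-4)/17² = (-0.0484,-0.1938)
o2: d²=58 > ρ²=56 → inactive
o3: d²=405 > ρ²=56 → inactive
F = F_att + ΣF_rep = (1.9516,1.8062)
Δp = p'−p = (0.4879,0.4516); α = Δx/Fx = (141/289) / (564/289) = 1/4
check: Δy/Fy = (261/578) / (522/289) = 1/4 ✓

α = 1/4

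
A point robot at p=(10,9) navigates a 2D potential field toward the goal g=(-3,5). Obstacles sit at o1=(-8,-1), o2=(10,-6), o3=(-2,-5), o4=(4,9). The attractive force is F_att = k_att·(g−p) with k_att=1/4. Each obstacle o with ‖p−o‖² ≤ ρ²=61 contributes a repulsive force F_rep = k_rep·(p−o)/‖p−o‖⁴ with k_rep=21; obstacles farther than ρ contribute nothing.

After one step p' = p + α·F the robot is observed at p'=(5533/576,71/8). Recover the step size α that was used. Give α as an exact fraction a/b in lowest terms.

F_att = 1/4·(g−p) = 1/4·(-13,-4) = (-3.2500,-1.0000)
o1: d²=424 > ρ²=61 → inactive
o2: d²=225 > ρ²=61 → inactive
o3: d²=340 > ρ²=61 → inactive
o4: d²=36 ≤ ρ²=61; F_rep = 21·(6,0)/36² = (0.0972,0.0000)
F = F_att + ΣF_rep = (-3.1528,-1.0000)
Δp = p'−p = (-0.3941,-0.1250); α = Δx/Fx = (-227/576) / (-227/72) = 1/8
check: Δy/Fy = (-1/8) / (-1) = 1/8 ✓

α = 1/8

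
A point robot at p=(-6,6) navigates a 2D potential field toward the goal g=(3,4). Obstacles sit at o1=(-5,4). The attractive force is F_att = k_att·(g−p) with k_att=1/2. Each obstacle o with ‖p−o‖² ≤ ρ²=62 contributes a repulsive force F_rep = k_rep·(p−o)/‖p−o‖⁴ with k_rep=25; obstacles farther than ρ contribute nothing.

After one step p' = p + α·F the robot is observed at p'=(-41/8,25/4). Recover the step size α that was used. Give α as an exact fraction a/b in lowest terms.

F_att = 1/2·(g−p) = 1/2·(9,-2) = (4.5000,-1.0000)
o1: d²=5 ≤ ρ²=62; F_rep = 25·(-1,2)/5² = (-1.0000,2.0000)
F = F_att + ΣF_rep = (3.5000,1.0000)
Δp = p'−p = (0.8750,0.2500); α = Δx/Fx = (7/8) / (7/2) = 1/4
check: Δy/Fy = (1/4) / (1) = 1/4 ✓

α = 1/4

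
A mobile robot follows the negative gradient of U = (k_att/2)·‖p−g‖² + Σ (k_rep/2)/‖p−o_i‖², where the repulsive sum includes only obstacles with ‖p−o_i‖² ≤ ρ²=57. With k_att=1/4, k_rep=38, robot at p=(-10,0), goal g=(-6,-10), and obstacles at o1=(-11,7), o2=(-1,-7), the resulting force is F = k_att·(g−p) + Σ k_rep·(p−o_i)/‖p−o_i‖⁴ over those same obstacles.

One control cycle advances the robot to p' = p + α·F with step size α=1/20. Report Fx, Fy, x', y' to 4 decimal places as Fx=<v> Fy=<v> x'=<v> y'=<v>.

F_att = 1/4·(g−p) = 1/4·(4,-10) = (1.0000,-2.5000)
o1: d²=50 ≤ ρ²=57; F_rep = 38·(1,-7)/50² = (0.0152,-0.1064)
o2: d²=130 > ρ²=57 → inactive
F = F_att + ΣF_rep = (1.0152,-2.6064)
p' = p + 1/20·F = (-9.9492,-0.1303)

Fx=1.0152 Fy=-2.6064 x'=-9.9492 y'=-0.1303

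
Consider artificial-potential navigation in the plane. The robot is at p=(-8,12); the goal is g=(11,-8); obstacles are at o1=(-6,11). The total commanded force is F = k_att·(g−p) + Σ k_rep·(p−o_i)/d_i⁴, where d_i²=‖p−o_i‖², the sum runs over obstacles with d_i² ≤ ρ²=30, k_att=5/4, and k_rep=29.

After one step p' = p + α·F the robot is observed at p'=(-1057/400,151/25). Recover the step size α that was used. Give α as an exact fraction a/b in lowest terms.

F_att = 5/4·(g−p) = 5/4·(19,-20) = (23.7500,-25.0000)
o1: d²=5 ≤ ρ²=30; F_rep = 29·(-2,1)/5² = (-2.3200,1.1600)
F = F_att + ΣF_rep = (21.4300,-23.8400)
Δp = p'−p = (5.3575,-5.9600); α = Δx/Fx = (2143/400) / (2143/100) = 1/4
check: Δy/Fy = (-149/25) / (-596/25) = 1/4 ✓

α = 1/4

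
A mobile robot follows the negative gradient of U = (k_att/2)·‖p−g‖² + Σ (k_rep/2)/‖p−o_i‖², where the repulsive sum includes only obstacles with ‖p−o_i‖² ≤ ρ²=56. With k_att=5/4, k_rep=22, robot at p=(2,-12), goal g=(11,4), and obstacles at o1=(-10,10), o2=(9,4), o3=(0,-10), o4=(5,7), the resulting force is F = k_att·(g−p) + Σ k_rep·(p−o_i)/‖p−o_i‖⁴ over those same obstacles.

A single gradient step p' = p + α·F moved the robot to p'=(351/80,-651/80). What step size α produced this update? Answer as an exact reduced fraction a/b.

α = 1/5

F_att = 5/4·(g−p) = 5/4·(9,16) = (11.2500,20.0000)
o1: d²=628 > ρ²=56 → inactive
o2: d²=305 > ρ²=56 → inactive
o3: d²=8 ≤ ρ²=56; F_rep = 22·(2,-2)/8² = (0.6875,-0.6875)
o4: d²=370 > ρ²=56 → inactive
F = F_att + ΣF_rep = (11.9375,19.3125)
Δp = p'−p = (2.3875,3.8625); α = Δx/Fx = (191/80) / (191/16) = 1/5
check: Δy/Fy = (309/80) / (309/16) = 1/5 ✓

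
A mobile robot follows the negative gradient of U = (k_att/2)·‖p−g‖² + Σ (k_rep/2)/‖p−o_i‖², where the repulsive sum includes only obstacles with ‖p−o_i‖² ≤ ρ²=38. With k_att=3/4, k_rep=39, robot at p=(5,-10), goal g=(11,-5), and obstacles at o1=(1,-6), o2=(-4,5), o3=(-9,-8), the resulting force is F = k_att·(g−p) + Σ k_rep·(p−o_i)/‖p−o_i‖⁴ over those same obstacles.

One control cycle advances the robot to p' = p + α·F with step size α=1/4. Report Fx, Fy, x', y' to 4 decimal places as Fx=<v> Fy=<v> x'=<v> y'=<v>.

Fx=4.6523 Fy=3.5977 x'=6.1631 y'=-9.1006

F_att = 3/4·(g−p) = 3/4·(6,5) = (4.5000,3.7500)
o1: d²=32 ≤ ρ²=38; F_rep = 39·(4,-4)/32² = (0.1523,-0.1523)
o2: d²=306 > ρ²=38 → inactive
o3: d²=200 > ρ²=38 → inactive
F = F_att + ΣF_rep = (4.6523,3.5977)
p' = p + 1/4·F = (6.1631,-9.1006)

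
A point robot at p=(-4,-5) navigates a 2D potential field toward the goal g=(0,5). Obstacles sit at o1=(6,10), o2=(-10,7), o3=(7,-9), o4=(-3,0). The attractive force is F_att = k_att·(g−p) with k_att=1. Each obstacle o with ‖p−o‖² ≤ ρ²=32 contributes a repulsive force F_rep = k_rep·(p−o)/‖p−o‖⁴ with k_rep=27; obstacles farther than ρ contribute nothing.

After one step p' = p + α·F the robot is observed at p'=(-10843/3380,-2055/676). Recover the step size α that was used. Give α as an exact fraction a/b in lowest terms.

F_att = 1·(g−p) = 1·(4,10) = (4.0000,10.0000)
o1: d²=325 > ρ²=32 → inactive
o2: d²=180 > ρ²=32 → inactive
o3: d²=137 > ρ²=32 → inactive
o4: d²=26 ≤ ρ²=32; F_rep = 27·(-1,-5)/26² = (-0.0399,-0.1997)
F = F_att + ΣF_rep = (3.9601,9.8003)
Δp = p'−p = (0.7920,1.9601); α = Δx/Fx = (2677/3380) / (2677/676) = 1/5
check: Δy/Fy = (1325/676) / (6625/676) = 1/5 ✓

α = 1/5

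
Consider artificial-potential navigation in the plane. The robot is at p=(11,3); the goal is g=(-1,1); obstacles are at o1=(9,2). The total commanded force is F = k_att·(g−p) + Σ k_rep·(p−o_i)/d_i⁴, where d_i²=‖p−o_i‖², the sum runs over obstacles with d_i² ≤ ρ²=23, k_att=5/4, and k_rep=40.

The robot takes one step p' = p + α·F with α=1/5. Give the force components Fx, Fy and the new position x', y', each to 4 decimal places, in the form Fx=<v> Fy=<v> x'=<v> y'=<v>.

F_att = 5/4·(g−p) = 5/4·(-12,-2) = (-15.0000,-2.5000)
o1: d²=5 ≤ ρ²=23; F_rep = 40·(2,1)/5² = (3.2000,1.6000)
F = F_att + ΣF_rep = (-11.8000,-0.9000)
p' = p + 1/5·F = (8.6400,2.8200)

Fx=-11.8000 Fy=-0.9000 x'=8.6400 y'=2.8200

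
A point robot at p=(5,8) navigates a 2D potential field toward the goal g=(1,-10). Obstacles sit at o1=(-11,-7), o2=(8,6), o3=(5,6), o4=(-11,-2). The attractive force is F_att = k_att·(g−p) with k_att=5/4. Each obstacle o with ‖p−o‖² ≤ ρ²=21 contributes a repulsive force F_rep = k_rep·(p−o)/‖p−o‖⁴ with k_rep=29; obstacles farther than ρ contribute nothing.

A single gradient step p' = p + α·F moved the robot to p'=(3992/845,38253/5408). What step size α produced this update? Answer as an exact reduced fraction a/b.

F_att = 5/4·(g−p) = 5/4·(-4,-18) = (-5.0000,-22.5000)
o1: d²=481 > ρ²=21 → inactive
o2: d²=13 ≤ ρ²=21; F_rep = 29·(-3,2)/13² = (-0.5148,0.3432)
o3: d²=4 ≤ ρ²=21; F_rep = 29·(0,2)/4² = (0.0000,3.6250)
o4: d²=356 > ρ²=21 → inactive
F = F_att + ΣF_rep = (-5.5148,-18.5318)
Δp = p'−p = (-0.2757,-0.9266); α = Δx/Fx = (-233/845) / (-932/169) = 1/20
check: Δy/Fy = (-5011/5408) / (-25055/1352) = 1/20 ✓

α = 1/20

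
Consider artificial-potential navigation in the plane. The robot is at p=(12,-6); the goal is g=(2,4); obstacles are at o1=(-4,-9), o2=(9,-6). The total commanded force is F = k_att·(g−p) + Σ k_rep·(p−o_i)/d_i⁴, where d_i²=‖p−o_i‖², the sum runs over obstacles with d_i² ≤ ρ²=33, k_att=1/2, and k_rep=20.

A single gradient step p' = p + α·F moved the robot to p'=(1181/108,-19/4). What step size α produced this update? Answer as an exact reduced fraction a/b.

F_att = 1/2·(g−p) = 1/2·(-10,10) = (-5.0000,5.0000)
o1: d²=265 > ρ²=33 → inactive
o2: d²=9 ≤ ρ²=33; F_rep = 20·(3,0)/9² = (0.7407,0.0000)
F = F_att + ΣF_rep = (-4.2593,5.0000)
Δp = p'−p = (-1.0648,1.2500); α = Δx/Fx = (-115/108) / (-115/27) = 1/4
check: Δy/Fy = (5/4) / (5) = 1/4 ✓

α = 1/4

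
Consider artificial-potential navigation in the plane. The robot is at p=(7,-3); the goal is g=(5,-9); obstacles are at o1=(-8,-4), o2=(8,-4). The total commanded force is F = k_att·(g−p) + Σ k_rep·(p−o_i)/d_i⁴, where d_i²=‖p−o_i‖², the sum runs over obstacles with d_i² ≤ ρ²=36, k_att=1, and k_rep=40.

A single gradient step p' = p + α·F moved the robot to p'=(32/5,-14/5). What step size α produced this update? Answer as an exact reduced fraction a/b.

α = 1/20

F_att = 1·(g−p) = 1·(-2,-6) = (-2.0000,-6.0000)
o1: d²=226 > ρ²=36 → inactive
o2: d²=2 ≤ ρ²=36; F_rep = 40·(-1,1)/2² = (-10.0000,10.0000)
F = F_att + ΣF_rep = (-12.0000,4.0000)
Δp = p'−p = (-0.6000,0.2000); α = Δx/Fx = (-3/5) / (-12) = 1/20
check: Δy/Fy = (1/5) / (4) = 1/20 ✓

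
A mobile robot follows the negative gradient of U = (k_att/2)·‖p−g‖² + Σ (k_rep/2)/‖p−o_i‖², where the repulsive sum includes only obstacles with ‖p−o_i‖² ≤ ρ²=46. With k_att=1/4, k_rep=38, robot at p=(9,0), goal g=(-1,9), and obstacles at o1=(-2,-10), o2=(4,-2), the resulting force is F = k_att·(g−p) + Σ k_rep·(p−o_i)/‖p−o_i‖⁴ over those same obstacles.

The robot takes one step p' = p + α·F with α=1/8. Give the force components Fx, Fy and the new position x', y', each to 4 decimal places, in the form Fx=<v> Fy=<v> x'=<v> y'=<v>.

F_att = 1/4·(g−p) = 1/4·(-10,9) = (-2.5000,2.2500)
o1: d²=221 > ρ²=46 → inactive
o2: d²=29 ≤ ρ²=46; F_rep = 38·(5,2)/29² = (0.2259,0.0904)
F = F_att + ΣF_rep = (-2.2741,2.3404)
p' = p + 1/8·F = (8.7157,0.2925)

Fx=-2.2741 Fy=2.3404 x'=8.7157 y'=0.2925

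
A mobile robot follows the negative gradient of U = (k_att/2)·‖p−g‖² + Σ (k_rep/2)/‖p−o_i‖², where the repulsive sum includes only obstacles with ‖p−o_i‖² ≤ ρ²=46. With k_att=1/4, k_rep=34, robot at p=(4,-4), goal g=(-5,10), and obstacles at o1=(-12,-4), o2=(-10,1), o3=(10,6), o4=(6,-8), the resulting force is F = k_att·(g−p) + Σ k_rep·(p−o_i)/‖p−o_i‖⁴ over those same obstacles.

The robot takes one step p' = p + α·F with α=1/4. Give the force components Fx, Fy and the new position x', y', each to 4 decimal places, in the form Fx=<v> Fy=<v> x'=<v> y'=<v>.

F_att = 1/4·(g−p) = 1/4·(-9,14) = (-2.2500,3.5000)
o1: d²=256 > ρ²=46 → inactive
o2: d²=221 > ρ²=46 → inactive
o3: d²=136 > ρ²=46 → inactive
o4: d²=20 ≤ ρ²=46; F_rep = 34·(-2,4)/20² = (-0.1700,0.3400)
F = F_att + ΣF_rep = (-2.4200,3.8400)
p' = p + 1/4·F = (3.3950,-3.0400)

Fx=-2.4200 Fy=3.8400 x'=3.3950 y'=-3.0400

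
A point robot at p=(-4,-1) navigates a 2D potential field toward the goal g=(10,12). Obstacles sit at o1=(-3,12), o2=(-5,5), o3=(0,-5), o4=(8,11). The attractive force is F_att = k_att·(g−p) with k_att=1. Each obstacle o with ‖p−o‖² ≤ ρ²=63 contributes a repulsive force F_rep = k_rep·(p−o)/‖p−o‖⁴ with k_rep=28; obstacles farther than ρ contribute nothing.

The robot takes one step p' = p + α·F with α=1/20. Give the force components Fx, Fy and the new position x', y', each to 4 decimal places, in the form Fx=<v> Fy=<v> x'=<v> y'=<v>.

Fx=13.9111 Fy=12.9867 x'=-3.3044 y'=-0.3507

F_att = 1·(g−p) = 1·(14,13) = (14.0000,13.0000)
o1: d²=170 > ρ²=63 → inactive
o2: d²=37 ≤ ρ²=63; F_rep = 28·(1,-6)/37² = (0.0205,-0.1227)
o3: d²=32 ≤ ρ²=63; F_rep = 28·(-4,4)/32² = (-0.1094,0.1094)
o4: d²=288 > ρ²=63 → inactive
F = F_att + ΣF_rep = (13.9111,12.9867)
p' = p + 1/20·F = (-3.3044,-0.3507)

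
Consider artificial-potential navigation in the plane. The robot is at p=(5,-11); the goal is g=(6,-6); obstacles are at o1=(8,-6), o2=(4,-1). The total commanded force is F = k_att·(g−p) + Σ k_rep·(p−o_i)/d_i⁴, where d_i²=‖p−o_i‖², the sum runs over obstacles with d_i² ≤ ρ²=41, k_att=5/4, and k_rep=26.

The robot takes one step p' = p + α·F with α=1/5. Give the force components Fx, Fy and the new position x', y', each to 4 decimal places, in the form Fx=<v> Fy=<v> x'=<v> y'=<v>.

F_att = 5/4·(g−p) = 5/4·(1,5) = (1.2500,6.2500)
o1: d²=34 ≤ ρ²=41; F_rep = 26·(-3,-5)/34² = (-0.0675,-0.1125)
o2: d²=101 > ρ²=41 → inactive
F = F_att + ΣF_rep = (1.1825,6.1375)
p' = p + 1/5·F = (5.2365,-9.7725)

Fx=1.1825 Fy=6.1375 x'=5.2365 y'=-9.7725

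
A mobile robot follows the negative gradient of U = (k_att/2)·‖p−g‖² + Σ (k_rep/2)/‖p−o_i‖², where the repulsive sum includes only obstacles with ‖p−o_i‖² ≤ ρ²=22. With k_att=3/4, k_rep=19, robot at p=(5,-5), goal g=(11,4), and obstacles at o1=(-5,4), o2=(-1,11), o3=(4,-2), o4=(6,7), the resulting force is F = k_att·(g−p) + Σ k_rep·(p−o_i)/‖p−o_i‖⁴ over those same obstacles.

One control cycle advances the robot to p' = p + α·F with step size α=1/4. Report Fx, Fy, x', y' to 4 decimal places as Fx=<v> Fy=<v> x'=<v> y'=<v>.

F_att = 3/4·(g−p) = 3/4·(6,9) = (4.5000,6.7500)
o1: d²=181 > ρ²=22 → inactive
o2: d²=292 > ρ²=22 → inactive
o3: d²=10 ≤ ρ²=22; F_rep = 19·(1,-3)/10² = (0.1900,-0.5700)
o4: d²=145 > ρ²=22 → inactive
F = F_att + ΣF_rep = (4.6900,6.1800)
p' = p + 1/4·F = (6.1725,-3.4550)

Fx=4.6900 Fy=6.1800 x'=6.1725 y'=-3.4550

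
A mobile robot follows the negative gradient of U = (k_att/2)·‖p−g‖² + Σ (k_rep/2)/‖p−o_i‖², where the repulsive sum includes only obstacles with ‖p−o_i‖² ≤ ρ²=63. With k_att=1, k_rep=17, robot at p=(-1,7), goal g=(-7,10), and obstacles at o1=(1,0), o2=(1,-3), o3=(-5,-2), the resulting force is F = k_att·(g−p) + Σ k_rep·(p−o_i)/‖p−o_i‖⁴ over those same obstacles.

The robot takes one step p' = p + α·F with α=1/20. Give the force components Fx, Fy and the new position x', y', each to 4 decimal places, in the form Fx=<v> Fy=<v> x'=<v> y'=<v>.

Fx=-6.0121 Fy=3.0424 x'=-1.3006 y'=7.1521

F_att = 1·(g−p) = 1·(-6,3) = (-6.0000,3.0000)
o1: d²=53 ≤ ρ²=63; F_rep = 17·(-2,7)/53² = (-0.0121,0.0424)
o2: d²=104 > ρ²=63 → inactive
o3: d²=97 > ρ²=63 → inactive
F = F_att + ΣF_rep = (-6.0121,3.0424)
p' = p + 1/20·F = (-1.3006,7.1521)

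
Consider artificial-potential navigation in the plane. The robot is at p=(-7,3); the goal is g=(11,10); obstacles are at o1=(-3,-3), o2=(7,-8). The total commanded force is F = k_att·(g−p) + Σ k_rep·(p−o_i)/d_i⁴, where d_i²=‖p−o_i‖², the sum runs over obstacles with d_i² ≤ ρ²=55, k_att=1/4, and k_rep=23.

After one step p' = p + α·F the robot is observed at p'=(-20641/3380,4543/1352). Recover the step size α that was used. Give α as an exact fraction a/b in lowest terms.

α = 1/5

F_att = 1/4·(g−p) = 1/4·(18,7) = (4.5000,1.7500)
o1: d²=52 ≤ ρ²=55; F_rep = 23·(-4,6)/52² = (-0.0340,0.0510)
o2: d²=317 > ρ²=55 → inactive
F = F_att + ΣF_rep = (4.4660,1.8010)
Δp = p'−p = (0.8932,0.3602); α = Δx/Fx = (3019/3380) / (3019/676) = 1/5
check: Δy/Fy = (487/1352) / (2435/1352) = 1/5 ✓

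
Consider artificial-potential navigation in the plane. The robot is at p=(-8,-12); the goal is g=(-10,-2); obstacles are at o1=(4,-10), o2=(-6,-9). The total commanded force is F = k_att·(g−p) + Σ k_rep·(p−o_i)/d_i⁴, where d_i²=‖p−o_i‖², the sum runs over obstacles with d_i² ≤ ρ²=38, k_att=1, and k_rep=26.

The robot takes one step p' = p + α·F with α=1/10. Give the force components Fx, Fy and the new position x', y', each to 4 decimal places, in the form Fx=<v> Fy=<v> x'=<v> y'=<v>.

F_att = 1·(g−p) = 1·(-2,10) = (-2.0000,10.0000)
o1: d²=148 > ρ²=38 → inactive
o2: d²=13 ≤ ρ²=38; F_rep = 26·(-2,-3)/13² = (-0.3077,-0.4615)
F = F_att + ΣF_rep = (-2.3077,9.5385)
p' = p + 1/10·F = (-8.2308,-11.0462)

Fx=-2.3077 Fy=9.5385 x'=-8.2308 y'=-11.0462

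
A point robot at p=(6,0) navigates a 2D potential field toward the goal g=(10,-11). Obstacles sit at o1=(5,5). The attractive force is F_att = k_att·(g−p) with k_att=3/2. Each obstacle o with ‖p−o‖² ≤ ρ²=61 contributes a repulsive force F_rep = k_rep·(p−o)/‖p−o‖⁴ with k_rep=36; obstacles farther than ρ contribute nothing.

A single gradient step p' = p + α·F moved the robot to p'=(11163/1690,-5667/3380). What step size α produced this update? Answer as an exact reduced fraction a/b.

α = 1/10

F_att = 3/2·(g−p) = 3/2·(4,-11) = (6.0000,-16.5000)
o1: d²=26 ≤ ρ²=61; F_rep = 36·(1,-5)/26² = (0.0533,-0.2663)
F = F_att + ΣF_rep = (6.0533,-16.7663)
Δp = p'−p = (0.6053,-1.6766); α = Δx/Fx = (1023/1690) / (1023/169) = 1/10
check: Δy/Fy = (-5667/3380) / (-5667/338) = 1/10 ✓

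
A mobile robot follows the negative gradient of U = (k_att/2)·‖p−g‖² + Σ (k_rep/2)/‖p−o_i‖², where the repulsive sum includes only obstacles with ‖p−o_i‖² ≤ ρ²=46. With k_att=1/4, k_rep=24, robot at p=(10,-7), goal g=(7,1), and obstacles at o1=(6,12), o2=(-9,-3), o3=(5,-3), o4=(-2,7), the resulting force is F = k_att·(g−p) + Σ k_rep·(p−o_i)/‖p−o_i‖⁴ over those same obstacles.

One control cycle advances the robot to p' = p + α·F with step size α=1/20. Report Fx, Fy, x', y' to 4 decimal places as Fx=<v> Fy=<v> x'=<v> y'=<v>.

F_att = 1/4·(g−p) = 1/4·(-3,8) = (-0.7500,2.0000)
o1: d²=377 > ρ²=46 → inactive
o2: d²=377 > ρ²=46 → inactive
o3: d²=41 ≤ ρ²=46; F_rep = 24·(5,-4)/41² = (0.0714,-0.0571)
o4: d²=340 > ρ²=46 → inactive
F = F_att + ΣF_rep = (-0.6786,1.9429)
p' = p + 1/20·F = (9.9661,-6.9029)

Fx=-0.6786 Fy=1.9429 x'=9.9661 y'=-6.9029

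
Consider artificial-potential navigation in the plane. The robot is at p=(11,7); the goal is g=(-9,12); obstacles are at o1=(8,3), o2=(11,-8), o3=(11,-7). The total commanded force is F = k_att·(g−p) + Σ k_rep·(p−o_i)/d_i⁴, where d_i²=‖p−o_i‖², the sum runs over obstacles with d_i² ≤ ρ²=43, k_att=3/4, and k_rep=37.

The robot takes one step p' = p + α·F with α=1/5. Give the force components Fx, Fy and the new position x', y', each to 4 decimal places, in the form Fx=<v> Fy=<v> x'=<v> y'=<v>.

F_att = 3/4·(g−p) = 3/4·(-20,5) = (-15.0000,3.7500)
o1: d²=25 ≤ ρ²=43; F_rep = 37·(3,4)/25² = (0.1776,0.2368)
o2: d²=225 > ρ²=43 → inactive
o3: d²=196 > ρ²=43 → inactive
F = F_att + ΣF_rep = (-14.8224,3.9868)
p' = p + 1/5·F = (8.0355,7.7974)

Fx=-14.8224 Fy=3.9868 x'=8.0355 y'=7.7974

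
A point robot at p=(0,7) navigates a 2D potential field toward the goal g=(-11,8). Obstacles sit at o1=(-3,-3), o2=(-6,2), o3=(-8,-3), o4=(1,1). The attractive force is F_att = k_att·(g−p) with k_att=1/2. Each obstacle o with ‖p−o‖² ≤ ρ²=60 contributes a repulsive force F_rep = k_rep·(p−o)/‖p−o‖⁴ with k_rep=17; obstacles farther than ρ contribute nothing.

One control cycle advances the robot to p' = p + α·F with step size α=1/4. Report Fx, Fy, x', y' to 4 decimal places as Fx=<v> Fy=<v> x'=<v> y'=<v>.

F_att = 1/2·(g−p) = 1/2·(-11,1) = (-5.5000,0.5000)
o1: d²=109 > ρ²=60 → inactive
o2: d²=61 > ρ²=60 → inactive
o3: d²=164 > ρ²=60 → inactive
o4: d²=37 ≤ ρ²=60; F_rep = 17·(-1,6)/37² = (-0.0124,0.0745)
F = F_att + ΣF_rep = (-5.5124,0.5745)
p' = p + 1/4·F = (-1.3781,7.1436)

Fx=-5.5124 Fy=0.5745 x'=-1.3781 y'=7.1436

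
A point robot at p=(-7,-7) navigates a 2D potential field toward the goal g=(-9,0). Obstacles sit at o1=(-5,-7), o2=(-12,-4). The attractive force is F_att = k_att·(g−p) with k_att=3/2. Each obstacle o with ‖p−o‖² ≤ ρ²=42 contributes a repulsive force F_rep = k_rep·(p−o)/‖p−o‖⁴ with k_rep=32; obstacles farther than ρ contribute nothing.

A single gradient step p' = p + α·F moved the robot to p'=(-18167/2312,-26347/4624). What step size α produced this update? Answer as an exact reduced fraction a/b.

F_att = 3/2·(g−p) = 3/2·(-2,7) = (-3.0000,10.5000)
o1: d²=4 ≤ ρ²=42; F_rep = 32·(-2,0)/4² = (-4.0000,0.0000)
o2: d²=34 ≤ ρ²=42; F_rep = 32·(5,-3)/34² = (0.1384,-0.0830)
F = F_att + ΣF_rep = (-6.8616,10.4170)
Δp = p'−p = (-0.8577,1.3021); α = Δx/Fx = (-1983/2312) / (-1983/289) = 1/8
check: Δy/Fy = (6021/4624) / (6021/578) = 1/8 ✓

α = 1/8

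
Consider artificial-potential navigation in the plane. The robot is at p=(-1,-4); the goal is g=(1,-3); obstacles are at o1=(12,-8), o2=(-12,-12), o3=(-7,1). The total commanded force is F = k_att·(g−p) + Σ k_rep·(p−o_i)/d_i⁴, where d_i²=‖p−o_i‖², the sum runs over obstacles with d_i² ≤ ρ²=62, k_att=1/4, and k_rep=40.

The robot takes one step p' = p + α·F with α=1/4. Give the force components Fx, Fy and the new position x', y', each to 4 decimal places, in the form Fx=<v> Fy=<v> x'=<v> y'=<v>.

Fx=0.5645 Fy=0.1963 x'=-0.8589 y'=-3.9509

F_att = 1/4·(g−p) = 1/4·(2,1) = (0.5000,0.2500)
o1: d²=185 > ρ²=62 → inactive
o2: d²=185 > ρ²=62 → inactive
o3: d²=61 ≤ ρ²=62; F_rep = 40·(6,-5)/61² = (0.0645,-0.0537)
F = F_att + ΣF_rep = (0.5645,0.1963)
p' = p + 1/4·F = (-0.8589,-3.9509)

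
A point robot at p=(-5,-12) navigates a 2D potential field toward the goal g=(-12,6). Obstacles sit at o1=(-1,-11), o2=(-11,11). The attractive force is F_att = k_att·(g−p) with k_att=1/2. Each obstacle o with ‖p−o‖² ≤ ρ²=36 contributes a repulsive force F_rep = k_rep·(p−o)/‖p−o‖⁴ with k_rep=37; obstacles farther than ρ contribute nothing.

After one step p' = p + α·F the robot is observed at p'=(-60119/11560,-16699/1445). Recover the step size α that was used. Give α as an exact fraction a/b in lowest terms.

α = 1/20

F_att = 1/2·(g−p) = 1/2·(-7,18) = (-3.5000,9.0000)
o1: d²=17 ≤ ρ²=36; F_rep = 37·(-4,-1)/17² = (-0.5121,-0.1280)
o2: d²=565 > ρ²=36 → inactive
F = F_att + ΣF_rep = (-4.0121,8.8720)
Δp = p'−p = (-0.2006,0.4436); α = Δx/Fx = (-2319/11560) / (-2319/578) = 1/20
check: Δy/Fy = (641/1445) / (2564/289) = 1/20 ✓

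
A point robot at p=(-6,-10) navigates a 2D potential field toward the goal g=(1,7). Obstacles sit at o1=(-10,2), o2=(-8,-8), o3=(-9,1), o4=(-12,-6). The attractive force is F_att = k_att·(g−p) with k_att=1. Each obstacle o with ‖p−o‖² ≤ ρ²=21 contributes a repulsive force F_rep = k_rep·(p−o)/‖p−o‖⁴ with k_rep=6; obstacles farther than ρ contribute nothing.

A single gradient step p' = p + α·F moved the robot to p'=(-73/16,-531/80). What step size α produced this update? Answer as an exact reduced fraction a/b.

α = 1/5

F_att = 1·(g−p) = 1·(7,17) = (7.0000,17.0000)
o1: d²=160 > ρ²=21 → inactive
o2: d²=8 ≤ ρ²=21; F_rep = 6·(2,-2)/8² = (0.1875,-0.1875)
o3: d²=130 > ρ²=21 → inactive
o4: d²=52 > ρ²=21 → inactive
F = F_att + ΣF_rep = (7.1875,16.8125)
Δp = p'−p = (1.4375,3.3625); α = Δx/Fx = (23/16) / (115/16) = 1/5
check: Δy/Fy = (269/80) / (269/16) = 1/5 ✓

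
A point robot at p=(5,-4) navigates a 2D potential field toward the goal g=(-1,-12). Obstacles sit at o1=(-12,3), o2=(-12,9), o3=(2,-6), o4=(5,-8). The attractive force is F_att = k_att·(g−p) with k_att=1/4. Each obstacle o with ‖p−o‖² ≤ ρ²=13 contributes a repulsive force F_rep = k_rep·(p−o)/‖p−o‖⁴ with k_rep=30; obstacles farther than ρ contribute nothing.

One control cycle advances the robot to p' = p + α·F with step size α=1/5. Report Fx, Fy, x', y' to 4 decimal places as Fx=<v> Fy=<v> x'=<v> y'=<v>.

Fx=-0.9675 Fy=-1.6450 x'=4.8065 y'=-4.3290

F_att = 1/4·(g−p) = 1/4·(-6,-8) = (-1.5000,-2.0000)
o1: d²=338 > ρ²=13 → inactive
o2: d²=458 > ρ²=13 → inactive
o3: d²=13 ≤ ρ²=13; F_rep = 30·(3,2)/13² = (0.5325,0.3550)
o4: d²=16 > ρ²=13 → inactive
F = F_att + ΣF_rep = (-0.9675,-1.6450)
p' = p + 1/5·F = (4.8065,-4.3290)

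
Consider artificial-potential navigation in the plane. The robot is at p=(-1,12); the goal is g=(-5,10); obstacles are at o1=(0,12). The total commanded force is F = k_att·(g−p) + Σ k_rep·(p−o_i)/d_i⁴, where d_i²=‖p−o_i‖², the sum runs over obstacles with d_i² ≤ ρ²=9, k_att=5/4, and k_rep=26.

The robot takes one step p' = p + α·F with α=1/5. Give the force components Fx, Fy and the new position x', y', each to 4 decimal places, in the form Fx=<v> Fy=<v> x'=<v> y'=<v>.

Fx=-31.0000 Fy=-2.5000 x'=-7.2000 y'=11.5000

F_att = 5/4·(g−p) = 5/4·(-4,-2) = (-5.0000,-2.5000)
o1: d²=1 ≤ ρ²=9; F_rep = 26·(-1,0)/1² = (-26.0000,0.0000)
F = F_att + ΣF_rep = (-31.0000,-2.5000)
p' = p + 1/5·F = (-7.2000,11.5000)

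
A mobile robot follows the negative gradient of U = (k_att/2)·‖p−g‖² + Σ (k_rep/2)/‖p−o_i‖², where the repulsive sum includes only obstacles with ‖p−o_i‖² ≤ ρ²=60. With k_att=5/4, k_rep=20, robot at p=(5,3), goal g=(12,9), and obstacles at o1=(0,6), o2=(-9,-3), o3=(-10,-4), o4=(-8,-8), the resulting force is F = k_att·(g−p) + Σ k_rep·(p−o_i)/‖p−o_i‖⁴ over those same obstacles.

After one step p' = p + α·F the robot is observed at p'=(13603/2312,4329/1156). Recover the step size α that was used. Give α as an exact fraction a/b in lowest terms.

F_att = 5/4·(g−p) = 5/4·(7,6) = (8.7500,7.5000)
o1: d²=34 ≤ ρ²=60; F_rep = 20·(5,-3)/34² = (0.0865,-0.0519)
o2: d²=232 > ρ²=60 → inactive
o3: d²=274 > ρ²=60 → inactive
o4: d²=290 > ρ²=60 → inactive
F = F_att + ΣF_rep = (8.8365,7.4481)
Δp = p'−p = (0.8837,0.7448); α = Δx/Fx = (2043/2312) / (10215/1156) = 1/10
check: Δy/Fy = (861/1156) / (4305/578) = 1/10 ✓

α = 1/10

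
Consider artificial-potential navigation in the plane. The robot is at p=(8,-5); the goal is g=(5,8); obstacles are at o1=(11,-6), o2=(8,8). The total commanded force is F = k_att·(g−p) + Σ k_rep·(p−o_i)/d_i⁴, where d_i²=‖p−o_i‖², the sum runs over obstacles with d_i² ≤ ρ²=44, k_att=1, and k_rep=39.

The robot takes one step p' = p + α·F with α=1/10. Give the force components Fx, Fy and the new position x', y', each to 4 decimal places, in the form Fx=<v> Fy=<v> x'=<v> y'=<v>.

Fx=-4.1700 Fy=13.3900 x'=7.5830 y'=-3.6610

F_att = 1·(g−p) = 1·(-3,13) = (-3.0000,13.0000)
o1: d²=10 ≤ ρ²=44; F_rep = 39·(-3,1)/10² = (-1.1700,0.3900)
o2: d²=169 > ρ²=44 → inactive
F = F_att + ΣF_rep = (-4.1700,13.3900)
p' = p + 1/10·F = (7.5830,-3.6610)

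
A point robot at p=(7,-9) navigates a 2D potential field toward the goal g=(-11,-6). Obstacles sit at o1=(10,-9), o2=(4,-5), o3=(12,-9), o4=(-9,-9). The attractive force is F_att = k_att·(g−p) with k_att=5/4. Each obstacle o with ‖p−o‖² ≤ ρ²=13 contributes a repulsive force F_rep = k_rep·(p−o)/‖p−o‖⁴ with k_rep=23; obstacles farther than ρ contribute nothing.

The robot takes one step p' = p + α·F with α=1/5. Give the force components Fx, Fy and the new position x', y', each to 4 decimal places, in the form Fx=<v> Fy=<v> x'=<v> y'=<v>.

Fx=-23.3519 Fy=3.7500 x'=2.3296 y'=-8.2500

F_att = 5/4·(g−p) = 5/4·(-18,3) = (-22.5000,3.7500)
o1: d²=9 ≤ ρ²=13; F_rep = 23·(-3,0)/9² = (-0.8519,0.0000)
o2: d²=25 > ρ²=13 → inactive
o3: d²=25 > ρ²=13 → inactive
o4: d²=256 > ρ²=13 → inactive
F = F_att + ΣF_rep = (-23.3519,3.7500)
p' = p + 1/5·F = (2.3296,-8.2500)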